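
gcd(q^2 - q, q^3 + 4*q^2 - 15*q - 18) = 1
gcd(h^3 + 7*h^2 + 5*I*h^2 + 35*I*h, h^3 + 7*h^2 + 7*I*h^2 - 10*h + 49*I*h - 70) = h^2 + h*(7 + 5*I) + 35*I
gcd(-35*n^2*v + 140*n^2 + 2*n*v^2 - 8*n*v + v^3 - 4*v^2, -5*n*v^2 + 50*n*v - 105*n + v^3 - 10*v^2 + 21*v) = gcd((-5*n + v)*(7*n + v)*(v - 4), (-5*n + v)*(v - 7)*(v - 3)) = -5*n + v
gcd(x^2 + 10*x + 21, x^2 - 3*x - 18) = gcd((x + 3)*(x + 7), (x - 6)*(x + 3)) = x + 3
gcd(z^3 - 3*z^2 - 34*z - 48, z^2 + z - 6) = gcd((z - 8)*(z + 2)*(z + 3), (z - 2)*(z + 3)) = z + 3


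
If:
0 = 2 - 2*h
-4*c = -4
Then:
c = 1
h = 1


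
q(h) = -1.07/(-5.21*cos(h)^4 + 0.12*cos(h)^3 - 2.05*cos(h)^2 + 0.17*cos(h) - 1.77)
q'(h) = -1.07*(-20.84*sin(h)*cos(h)^3 + 0.36*sin(h)*cos(h)^2 - 4.1*sin(h)*cos(h) + 0.17*sin(h))/(-5.21*cos(h)^4 + 0.12*cos(h)^3 - 2.05*cos(h)^2 + 0.17*cos(h) - 1.77)^2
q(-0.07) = 0.12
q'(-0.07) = -0.02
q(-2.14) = 0.37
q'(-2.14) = 0.61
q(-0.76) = 0.26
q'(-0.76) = -0.46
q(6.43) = 0.13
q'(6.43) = 0.05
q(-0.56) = 0.19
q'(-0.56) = -0.27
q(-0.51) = 0.17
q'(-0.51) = -0.24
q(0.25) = 0.13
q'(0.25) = 0.09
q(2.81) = 0.13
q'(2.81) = -0.12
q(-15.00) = 0.22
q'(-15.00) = 0.37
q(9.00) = 0.15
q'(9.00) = -0.16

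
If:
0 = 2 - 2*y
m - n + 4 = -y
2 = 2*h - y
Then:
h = 3/2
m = n - 5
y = 1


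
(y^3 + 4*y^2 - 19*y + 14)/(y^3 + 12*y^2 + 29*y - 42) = (y - 2)/(y + 6)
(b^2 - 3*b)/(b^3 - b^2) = (b - 3)/(b*(b - 1))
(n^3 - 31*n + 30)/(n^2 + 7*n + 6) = (n^2 - 6*n + 5)/(n + 1)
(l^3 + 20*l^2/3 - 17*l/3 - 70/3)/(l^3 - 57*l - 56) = (3*l^2 - l - 10)/(3*(l^2 - 7*l - 8))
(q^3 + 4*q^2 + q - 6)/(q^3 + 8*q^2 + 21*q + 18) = (q - 1)/(q + 3)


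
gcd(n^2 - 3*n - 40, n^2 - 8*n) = n - 8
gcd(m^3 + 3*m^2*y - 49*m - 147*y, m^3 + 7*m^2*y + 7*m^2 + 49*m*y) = m + 7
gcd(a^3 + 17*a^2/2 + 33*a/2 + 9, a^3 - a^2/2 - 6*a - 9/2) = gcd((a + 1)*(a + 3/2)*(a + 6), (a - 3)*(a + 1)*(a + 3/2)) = a^2 + 5*a/2 + 3/2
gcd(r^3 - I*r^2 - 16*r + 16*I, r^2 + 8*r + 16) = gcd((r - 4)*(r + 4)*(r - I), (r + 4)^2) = r + 4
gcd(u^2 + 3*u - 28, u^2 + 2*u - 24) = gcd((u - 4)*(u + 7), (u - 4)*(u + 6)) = u - 4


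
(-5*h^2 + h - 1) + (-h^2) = -6*h^2 + h - 1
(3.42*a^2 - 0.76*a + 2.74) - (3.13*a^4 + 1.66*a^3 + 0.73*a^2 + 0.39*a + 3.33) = -3.13*a^4 - 1.66*a^3 + 2.69*a^2 - 1.15*a - 0.59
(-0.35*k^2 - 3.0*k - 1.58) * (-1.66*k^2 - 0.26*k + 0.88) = 0.581*k^4 + 5.071*k^3 + 3.0948*k^2 - 2.2292*k - 1.3904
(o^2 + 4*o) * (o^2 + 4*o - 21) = o^4 + 8*o^3 - 5*o^2 - 84*o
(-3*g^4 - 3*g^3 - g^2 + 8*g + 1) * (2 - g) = 3*g^5 - 3*g^4 - 5*g^3 - 10*g^2 + 15*g + 2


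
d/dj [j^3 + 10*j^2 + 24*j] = 3*j^2 + 20*j + 24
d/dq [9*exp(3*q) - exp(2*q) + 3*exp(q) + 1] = (27*exp(2*q) - 2*exp(q) + 3)*exp(q)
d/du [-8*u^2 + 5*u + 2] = 5 - 16*u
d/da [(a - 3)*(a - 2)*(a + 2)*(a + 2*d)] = 4*a^3 + 6*a^2*d - 9*a^2 - 12*a*d - 8*a - 8*d + 12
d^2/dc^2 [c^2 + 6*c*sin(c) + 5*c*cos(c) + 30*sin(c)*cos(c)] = -6*c*sin(c) - 5*c*cos(c) - 10*sin(c) - 60*sin(2*c) + 12*cos(c) + 2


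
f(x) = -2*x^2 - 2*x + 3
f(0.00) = 3.00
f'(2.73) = -12.92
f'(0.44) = -3.76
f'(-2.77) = 9.08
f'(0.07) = -2.28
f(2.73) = -17.37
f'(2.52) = -12.08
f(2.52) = -14.74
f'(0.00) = -2.00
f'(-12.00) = 46.00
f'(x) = -4*x - 2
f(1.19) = -2.21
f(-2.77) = -6.81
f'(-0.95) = 1.80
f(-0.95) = 3.10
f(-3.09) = -9.92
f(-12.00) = -261.00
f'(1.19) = -6.76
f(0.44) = 1.73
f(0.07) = 2.85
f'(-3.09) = 10.36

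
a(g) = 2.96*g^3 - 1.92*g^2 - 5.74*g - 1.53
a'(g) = 8.88*g^2 - 3.84*g - 5.74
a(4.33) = 177.92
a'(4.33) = 144.12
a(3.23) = 59.65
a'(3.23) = 74.50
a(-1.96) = -19.94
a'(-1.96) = 35.90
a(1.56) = -3.92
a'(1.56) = 9.88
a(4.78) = 250.44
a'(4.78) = 178.80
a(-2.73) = -60.39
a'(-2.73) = 70.92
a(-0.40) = 0.27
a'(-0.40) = -2.78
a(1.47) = -4.71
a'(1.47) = 7.80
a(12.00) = 4767.99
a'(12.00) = 1226.90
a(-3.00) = -81.51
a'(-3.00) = 85.70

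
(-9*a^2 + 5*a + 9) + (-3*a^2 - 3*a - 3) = -12*a^2 + 2*a + 6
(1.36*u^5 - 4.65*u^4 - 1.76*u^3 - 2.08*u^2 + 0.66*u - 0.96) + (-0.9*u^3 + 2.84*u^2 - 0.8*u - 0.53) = 1.36*u^5 - 4.65*u^4 - 2.66*u^3 + 0.76*u^2 - 0.14*u - 1.49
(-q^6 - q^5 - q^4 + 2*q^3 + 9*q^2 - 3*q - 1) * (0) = 0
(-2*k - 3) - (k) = -3*k - 3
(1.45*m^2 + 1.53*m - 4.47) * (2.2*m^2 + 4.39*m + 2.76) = 3.19*m^4 + 9.7315*m^3 + 0.8847*m^2 - 15.4005*m - 12.3372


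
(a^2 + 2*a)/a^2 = (a + 2)/a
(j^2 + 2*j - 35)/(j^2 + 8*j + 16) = (j^2 + 2*j - 35)/(j^2 + 8*j + 16)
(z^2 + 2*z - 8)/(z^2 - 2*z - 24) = (z - 2)/(z - 6)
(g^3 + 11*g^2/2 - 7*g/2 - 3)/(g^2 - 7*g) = (2*g^3 + 11*g^2 - 7*g - 6)/(2*g*(g - 7))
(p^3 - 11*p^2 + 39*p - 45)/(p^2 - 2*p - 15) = (p^2 - 6*p + 9)/(p + 3)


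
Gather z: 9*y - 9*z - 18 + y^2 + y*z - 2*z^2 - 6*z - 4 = y^2 + 9*y - 2*z^2 + z*(y - 15) - 22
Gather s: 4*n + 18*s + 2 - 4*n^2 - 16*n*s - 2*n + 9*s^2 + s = -4*n^2 + 2*n + 9*s^2 + s*(19 - 16*n) + 2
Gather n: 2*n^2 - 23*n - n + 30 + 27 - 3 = 2*n^2 - 24*n + 54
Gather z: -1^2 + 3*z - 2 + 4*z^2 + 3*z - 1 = 4*z^2 + 6*z - 4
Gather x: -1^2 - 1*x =-x - 1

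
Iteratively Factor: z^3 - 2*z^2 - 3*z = (z - 3)*(z^2 + z) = z*(z - 3)*(z + 1)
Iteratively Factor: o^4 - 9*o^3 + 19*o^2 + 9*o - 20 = (o - 1)*(o^3 - 8*o^2 + 11*o + 20) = (o - 5)*(o - 1)*(o^2 - 3*o - 4) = (o - 5)*(o - 1)*(o + 1)*(o - 4)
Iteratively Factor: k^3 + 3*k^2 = (k)*(k^2 + 3*k) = k^2*(k + 3)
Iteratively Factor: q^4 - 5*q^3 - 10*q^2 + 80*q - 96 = (q - 3)*(q^3 - 2*q^2 - 16*q + 32) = (q - 4)*(q - 3)*(q^2 + 2*q - 8) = (q - 4)*(q - 3)*(q - 2)*(q + 4)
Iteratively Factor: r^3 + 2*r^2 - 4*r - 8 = (r + 2)*(r^2 - 4) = (r - 2)*(r + 2)*(r + 2)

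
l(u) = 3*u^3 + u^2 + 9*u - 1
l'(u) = 9*u^2 + 2*u + 9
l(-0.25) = -3.23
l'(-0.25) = 9.06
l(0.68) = 6.53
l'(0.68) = 14.52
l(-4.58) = -309.46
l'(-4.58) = 188.63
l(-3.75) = -178.89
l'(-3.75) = 128.06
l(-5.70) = -575.39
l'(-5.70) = 290.01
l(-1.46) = -21.34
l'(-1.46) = 25.26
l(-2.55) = -67.19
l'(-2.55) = 62.42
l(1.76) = 34.29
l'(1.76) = 40.40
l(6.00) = 737.00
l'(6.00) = 345.00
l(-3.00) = -100.00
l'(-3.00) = 84.00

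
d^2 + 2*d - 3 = (d - 1)*(d + 3)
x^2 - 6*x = x*(x - 6)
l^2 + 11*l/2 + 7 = (l + 2)*(l + 7/2)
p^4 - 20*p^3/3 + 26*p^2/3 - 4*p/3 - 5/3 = (p - 5)*(p - 1)^2*(p + 1/3)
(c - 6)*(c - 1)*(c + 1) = c^3 - 6*c^2 - c + 6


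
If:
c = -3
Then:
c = -3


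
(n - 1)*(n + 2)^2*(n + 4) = n^4 + 7*n^3 + 12*n^2 - 4*n - 16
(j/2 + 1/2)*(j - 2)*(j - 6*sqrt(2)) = j^3/2 - 3*sqrt(2)*j^2 - j^2/2 - j + 3*sqrt(2)*j + 6*sqrt(2)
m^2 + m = m*(m + 1)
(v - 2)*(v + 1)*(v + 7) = v^3 + 6*v^2 - 9*v - 14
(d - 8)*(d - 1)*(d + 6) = d^3 - 3*d^2 - 46*d + 48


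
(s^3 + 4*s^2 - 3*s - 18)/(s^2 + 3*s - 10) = (s^2 + 6*s + 9)/(s + 5)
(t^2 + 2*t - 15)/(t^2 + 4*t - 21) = (t + 5)/(t + 7)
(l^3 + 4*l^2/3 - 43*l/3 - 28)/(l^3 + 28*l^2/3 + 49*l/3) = (l^2 - l - 12)/(l*(l + 7))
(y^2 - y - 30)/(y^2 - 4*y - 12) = (y + 5)/(y + 2)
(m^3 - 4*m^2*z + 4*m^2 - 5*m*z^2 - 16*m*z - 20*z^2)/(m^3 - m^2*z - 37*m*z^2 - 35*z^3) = (-m^2 + 5*m*z - 4*m + 20*z)/(-m^2 + 2*m*z + 35*z^2)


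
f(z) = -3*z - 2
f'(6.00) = -3.00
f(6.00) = -20.00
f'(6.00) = -3.00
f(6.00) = -20.00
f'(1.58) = -3.00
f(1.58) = -6.74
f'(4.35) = -3.00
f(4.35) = -15.05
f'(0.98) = -3.00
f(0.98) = -4.94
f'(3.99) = -3.00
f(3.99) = -13.97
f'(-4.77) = -3.00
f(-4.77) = 12.31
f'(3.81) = -3.00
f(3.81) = -13.43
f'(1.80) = -3.00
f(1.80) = -7.40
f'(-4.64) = -3.00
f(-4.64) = 11.92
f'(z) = -3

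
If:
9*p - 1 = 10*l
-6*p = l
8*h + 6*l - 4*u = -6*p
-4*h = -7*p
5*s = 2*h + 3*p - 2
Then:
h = 7/276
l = -2/23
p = 1/69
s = -263/690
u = -4/69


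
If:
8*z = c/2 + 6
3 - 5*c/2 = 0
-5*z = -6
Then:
No Solution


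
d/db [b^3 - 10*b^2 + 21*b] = 3*b^2 - 20*b + 21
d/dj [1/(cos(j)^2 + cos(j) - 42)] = (2*cos(j) + 1)*sin(j)/(cos(j)^2 + cos(j) - 42)^2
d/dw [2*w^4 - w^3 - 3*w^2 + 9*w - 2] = 8*w^3 - 3*w^2 - 6*w + 9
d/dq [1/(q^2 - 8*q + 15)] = 2*(4 - q)/(q^2 - 8*q + 15)^2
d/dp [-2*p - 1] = -2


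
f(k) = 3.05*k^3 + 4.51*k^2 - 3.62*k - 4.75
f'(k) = 9.15*k^2 + 9.02*k - 3.62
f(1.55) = 11.83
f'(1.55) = 32.34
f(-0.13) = -4.21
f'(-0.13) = -4.64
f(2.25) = 44.68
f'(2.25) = 63.00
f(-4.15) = -130.05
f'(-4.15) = 116.53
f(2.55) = 65.92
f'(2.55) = 78.88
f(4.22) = 289.50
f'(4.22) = 197.39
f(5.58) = 645.39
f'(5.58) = 331.61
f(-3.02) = -36.69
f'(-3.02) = 52.59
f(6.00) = 794.69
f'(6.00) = 379.90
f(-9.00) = -1830.31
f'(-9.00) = 656.35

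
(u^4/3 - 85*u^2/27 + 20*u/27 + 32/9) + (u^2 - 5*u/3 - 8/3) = u^4/3 - 58*u^2/27 - 25*u/27 + 8/9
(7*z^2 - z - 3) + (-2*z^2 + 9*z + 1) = 5*z^2 + 8*z - 2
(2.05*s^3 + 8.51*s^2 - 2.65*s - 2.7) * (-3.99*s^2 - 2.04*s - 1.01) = -8.1795*s^5 - 38.1369*s^4 - 8.8574*s^3 + 7.5839*s^2 + 8.1845*s + 2.727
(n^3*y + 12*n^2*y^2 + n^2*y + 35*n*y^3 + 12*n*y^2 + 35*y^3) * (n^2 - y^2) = n^5*y + 12*n^4*y^2 + n^4*y + 34*n^3*y^3 + 12*n^3*y^2 - 12*n^2*y^4 + 34*n^2*y^3 - 35*n*y^5 - 12*n*y^4 - 35*y^5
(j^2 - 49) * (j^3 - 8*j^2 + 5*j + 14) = j^5 - 8*j^4 - 44*j^3 + 406*j^2 - 245*j - 686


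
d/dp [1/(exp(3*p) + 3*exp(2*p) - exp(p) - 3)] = (-3*exp(2*p) - 6*exp(p) + 1)*exp(p)/(exp(3*p) + 3*exp(2*p) - exp(p) - 3)^2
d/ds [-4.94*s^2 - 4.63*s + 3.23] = -9.88*s - 4.63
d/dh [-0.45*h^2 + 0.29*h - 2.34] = 0.29 - 0.9*h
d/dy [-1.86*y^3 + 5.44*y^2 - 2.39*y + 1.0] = -5.58*y^2 + 10.88*y - 2.39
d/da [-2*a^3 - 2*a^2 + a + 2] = -6*a^2 - 4*a + 1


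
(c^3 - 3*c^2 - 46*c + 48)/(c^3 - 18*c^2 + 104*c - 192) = (c^2 + 5*c - 6)/(c^2 - 10*c + 24)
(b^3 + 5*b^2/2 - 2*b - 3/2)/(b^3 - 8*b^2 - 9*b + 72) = (2*b^2 - b - 1)/(2*(b^2 - 11*b + 24))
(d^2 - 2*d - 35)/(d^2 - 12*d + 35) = (d + 5)/(d - 5)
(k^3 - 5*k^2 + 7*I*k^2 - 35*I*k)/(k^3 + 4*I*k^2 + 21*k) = (k - 5)/(k - 3*I)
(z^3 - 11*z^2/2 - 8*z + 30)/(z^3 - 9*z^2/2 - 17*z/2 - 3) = (2*z^2 + z - 10)/(2*z^2 + 3*z + 1)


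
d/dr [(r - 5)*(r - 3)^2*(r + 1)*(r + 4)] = 5*r^4 - 24*r^3 - 36*r^2 + 212*r - 69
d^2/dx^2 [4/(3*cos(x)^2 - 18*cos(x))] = 2*(-2*(1 - cos(2*x))^2 - 45*cos(x) - 38*cos(2*x) + 9*cos(3*x) + 114)/(3*(cos(x) - 6)^3*cos(x)^3)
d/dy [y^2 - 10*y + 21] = 2*y - 10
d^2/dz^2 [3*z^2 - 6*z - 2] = 6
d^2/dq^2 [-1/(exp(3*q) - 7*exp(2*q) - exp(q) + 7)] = (-2*(-3*exp(2*q) + 14*exp(q) + 1)^2*exp(q) + (9*exp(2*q) - 28*exp(q) - 1)*(exp(3*q) - 7*exp(2*q) - exp(q) + 7))*exp(q)/(exp(3*q) - 7*exp(2*q) - exp(q) + 7)^3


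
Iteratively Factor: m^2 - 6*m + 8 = (m - 4)*(m - 2)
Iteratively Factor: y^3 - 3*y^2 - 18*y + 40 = (y - 5)*(y^2 + 2*y - 8) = (y - 5)*(y - 2)*(y + 4)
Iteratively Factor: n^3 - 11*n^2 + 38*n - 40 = (n - 5)*(n^2 - 6*n + 8) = (n - 5)*(n - 2)*(n - 4)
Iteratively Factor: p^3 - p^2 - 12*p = (p - 4)*(p^2 + 3*p) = (p - 4)*(p + 3)*(p)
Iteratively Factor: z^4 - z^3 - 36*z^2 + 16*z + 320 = (z + 4)*(z^3 - 5*z^2 - 16*z + 80) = (z - 4)*(z + 4)*(z^2 - z - 20) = (z - 4)*(z + 4)^2*(z - 5)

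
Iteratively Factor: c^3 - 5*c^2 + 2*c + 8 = (c - 4)*(c^2 - c - 2) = (c - 4)*(c + 1)*(c - 2)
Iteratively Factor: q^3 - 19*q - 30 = (q + 2)*(q^2 - 2*q - 15) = (q - 5)*(q + 2)*(q + 3)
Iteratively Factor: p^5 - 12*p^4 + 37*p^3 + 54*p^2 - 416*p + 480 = (p - 2)*(p^4 - 10*p^3 + 17*p^2 + 88*p - 240) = (p - 4)*(p - 2)*(p^3 - 6*p^2 - 7*p + 60) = (p - 4)^2*(p - 2)*(p^2 - 2*p - 15) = (p - 4)^2*(p - 2)*(p + 3)*(p - 5)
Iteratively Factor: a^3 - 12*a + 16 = (a - 2)*(a^2 + 2*a - 8) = (a - 2)*(a + 4)*(a - 2)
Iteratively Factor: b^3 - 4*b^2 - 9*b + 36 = (b - 4)*(b^2 - 9) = (b - 4)*(b + 3)*(b - 3)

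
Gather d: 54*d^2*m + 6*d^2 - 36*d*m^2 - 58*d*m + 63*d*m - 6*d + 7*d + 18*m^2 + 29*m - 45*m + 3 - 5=d^2*(54*m + 6) + d*(-36*m^2 + 5*m + 1) + 18*m^2 - 16*m - 2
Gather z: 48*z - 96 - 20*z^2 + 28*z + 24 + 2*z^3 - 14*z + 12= 2*z^3 - 20*z^2 + 62*z - 60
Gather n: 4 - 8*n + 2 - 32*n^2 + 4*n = -32*n^2 - 4*n + 6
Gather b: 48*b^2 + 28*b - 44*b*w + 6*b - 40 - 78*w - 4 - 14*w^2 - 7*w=48*b^2 + b*(34 - 44*w) - 14*w^2 - 85*w - 44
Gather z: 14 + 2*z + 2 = 2*z + 16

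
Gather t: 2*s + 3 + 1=2*s + 4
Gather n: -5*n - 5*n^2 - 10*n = -5*n^2 - 15*n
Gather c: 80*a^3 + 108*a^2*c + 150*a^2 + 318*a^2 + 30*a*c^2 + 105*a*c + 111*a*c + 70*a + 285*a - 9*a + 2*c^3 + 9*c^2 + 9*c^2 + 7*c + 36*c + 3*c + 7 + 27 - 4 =80*a^3 + 468*a^2 + 346*a + 2*c^3 + c^2*(30*a + 18) + c*(108*a^2 + 216*a + 46) + 30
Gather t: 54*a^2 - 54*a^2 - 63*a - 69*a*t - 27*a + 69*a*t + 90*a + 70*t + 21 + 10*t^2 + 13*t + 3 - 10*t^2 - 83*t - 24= 0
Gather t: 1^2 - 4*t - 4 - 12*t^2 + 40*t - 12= -12*t^2 + 36*t - 15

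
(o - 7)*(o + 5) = o^2 - 2*o - 35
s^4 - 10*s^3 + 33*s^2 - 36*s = s*(s - 4)*(s - 3)^2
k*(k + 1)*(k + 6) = k^3 + 7*k^2 + 6*k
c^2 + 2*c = c*(c + 2)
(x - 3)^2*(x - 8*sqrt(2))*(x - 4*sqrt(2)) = x^4 - 12*sqrt(2)*x^3 - 6*x^3 + 73*x^2 + 72*sqrt(2)*x^2 - 384*x - 108*sqrt(2)*x + 576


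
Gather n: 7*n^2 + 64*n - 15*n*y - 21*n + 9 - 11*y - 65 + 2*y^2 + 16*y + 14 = 7*n^2 + n*(43 - 15*y) + 2*y^2 + 5*y - 42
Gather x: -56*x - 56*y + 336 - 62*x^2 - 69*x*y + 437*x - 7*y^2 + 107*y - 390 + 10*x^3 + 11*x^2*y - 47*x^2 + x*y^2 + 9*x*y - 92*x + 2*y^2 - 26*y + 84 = 10*x^3 + x^2*(11*y - 109) + x*(y^2 - 60*y + 289) - 5*y^2 + 25*y + 30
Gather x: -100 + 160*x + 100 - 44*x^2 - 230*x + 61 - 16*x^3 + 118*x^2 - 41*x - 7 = -16*x^3 + 74*x^2 - 111*x + 54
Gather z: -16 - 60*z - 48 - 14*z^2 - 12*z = -14*z^2 - 72*z - 64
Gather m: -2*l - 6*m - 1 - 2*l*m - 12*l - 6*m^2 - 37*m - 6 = -14*l - 6*m^2 + m*(-2*l - 43) - 7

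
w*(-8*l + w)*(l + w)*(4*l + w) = -32*l^3*w - 36*l^2*w^2 - 3*l*w^3 + w^4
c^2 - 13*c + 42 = (c - 7)*(c - 6)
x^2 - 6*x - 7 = (x - 7)*(x + 1)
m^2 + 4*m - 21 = (m - 3)*(m + 7)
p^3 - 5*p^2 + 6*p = p*(p - 3)*(p - 2)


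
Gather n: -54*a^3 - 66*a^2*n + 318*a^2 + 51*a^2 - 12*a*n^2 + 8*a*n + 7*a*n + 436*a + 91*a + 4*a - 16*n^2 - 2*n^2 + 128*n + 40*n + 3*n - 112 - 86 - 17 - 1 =-54*a^3 + 369*a^2 + 531*a + n^2*(-12*a - 18) + n*(-66*a^2 + 15*a + 171) - 216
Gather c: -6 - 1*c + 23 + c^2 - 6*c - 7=c^2 - 7*c + 10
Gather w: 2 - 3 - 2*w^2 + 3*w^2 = w^2 - 1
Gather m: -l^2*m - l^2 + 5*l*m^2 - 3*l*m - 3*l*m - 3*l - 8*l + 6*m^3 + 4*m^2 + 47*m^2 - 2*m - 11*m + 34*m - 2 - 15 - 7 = -l^2 - 11*l + 6*m^3 + m^2*(5*l + 51) + m*(-l^2 - 6*l + 21) - 24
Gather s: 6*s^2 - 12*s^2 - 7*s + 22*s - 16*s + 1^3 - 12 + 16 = -6*s^2 - s + 5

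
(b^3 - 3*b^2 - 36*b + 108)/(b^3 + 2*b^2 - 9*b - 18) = (b^2 - 36)/(b^2 + 5*b + 6)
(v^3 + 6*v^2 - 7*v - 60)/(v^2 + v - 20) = (v^2 + v - 12)/(v - 4)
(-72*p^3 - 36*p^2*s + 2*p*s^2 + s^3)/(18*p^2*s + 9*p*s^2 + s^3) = (-12*p^2 - 4*p*s + s^2)/(s*(3*p + s))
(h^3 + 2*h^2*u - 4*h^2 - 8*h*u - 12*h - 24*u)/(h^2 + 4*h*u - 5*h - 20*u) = (h^3 + 2*h^2*u - 4*h^2 - 8*h*u - 12*h - 24*u)/(h^2 + 4*h*u - 5*h - 20*u)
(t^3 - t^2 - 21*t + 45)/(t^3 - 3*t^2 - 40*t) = (t^2 - 6*t + 9)/(t*(t - 8))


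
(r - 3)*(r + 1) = r^2 - 2*r - 3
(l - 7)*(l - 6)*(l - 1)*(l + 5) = l^4 - 9*l^3 - 15*l^2 + 233*l - 210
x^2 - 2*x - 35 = (x - 7)*(x + 5)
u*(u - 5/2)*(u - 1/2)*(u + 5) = u^4 + 2*u^3 - 55*u^2/4 + 25*u/4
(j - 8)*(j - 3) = j^2 - 11*j + 24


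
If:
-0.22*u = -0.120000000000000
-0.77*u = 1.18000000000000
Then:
No Solution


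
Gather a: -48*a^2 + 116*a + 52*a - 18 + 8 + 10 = -48*a^2 + 168*a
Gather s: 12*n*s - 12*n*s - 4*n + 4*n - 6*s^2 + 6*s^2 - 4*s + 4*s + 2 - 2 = 0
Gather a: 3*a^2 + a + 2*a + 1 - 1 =3*a^2 + 3*a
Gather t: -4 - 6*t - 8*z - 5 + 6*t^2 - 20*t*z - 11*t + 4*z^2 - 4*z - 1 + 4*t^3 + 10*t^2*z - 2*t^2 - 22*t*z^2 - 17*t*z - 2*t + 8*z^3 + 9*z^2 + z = 4*t^3 + t^2*(10*z + 4) + t*(-22*z^2 - 37*z - 19) + 8*z^3 + 13*z^2 - 11*z - 10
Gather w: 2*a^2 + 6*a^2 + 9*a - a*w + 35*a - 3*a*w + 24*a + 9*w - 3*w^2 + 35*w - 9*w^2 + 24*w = 8*a^2 + 68*a - 12*w^2 + w*(68 - 4*a)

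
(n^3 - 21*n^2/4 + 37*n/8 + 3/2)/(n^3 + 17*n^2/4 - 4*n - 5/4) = (n^2 - 11*n/2 + 6)/(n^2 + 4*n - 5)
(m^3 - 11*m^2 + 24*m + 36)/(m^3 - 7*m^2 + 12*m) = (m^3 - 11*m^2 + 24*m + 36)/(m*(m^2 - 7*m + 12))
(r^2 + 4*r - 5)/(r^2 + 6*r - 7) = (r + 5)/(r + 7)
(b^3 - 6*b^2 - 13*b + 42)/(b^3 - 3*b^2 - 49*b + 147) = (b^2 + b - 6)/(b^2 + 4*b - 21)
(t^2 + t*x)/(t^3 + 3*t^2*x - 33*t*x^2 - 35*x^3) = t/(t^2 + 2*t*x - 35*x^2)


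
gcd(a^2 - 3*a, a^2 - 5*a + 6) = a - 3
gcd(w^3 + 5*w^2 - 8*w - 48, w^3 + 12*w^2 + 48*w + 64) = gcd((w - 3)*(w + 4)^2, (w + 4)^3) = w^2 + 8*w + 16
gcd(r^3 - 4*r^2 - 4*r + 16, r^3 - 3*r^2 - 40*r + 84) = r - 2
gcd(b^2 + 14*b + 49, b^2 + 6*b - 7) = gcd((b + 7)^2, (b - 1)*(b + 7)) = b + 7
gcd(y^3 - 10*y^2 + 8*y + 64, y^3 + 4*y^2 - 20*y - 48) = y^2 - 2*y - 8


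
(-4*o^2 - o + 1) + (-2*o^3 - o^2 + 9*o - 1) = -2*o^3 - 5*o^2 + 8*o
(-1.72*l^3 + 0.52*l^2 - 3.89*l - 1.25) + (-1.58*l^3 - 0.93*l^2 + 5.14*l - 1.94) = -3.3*l^3 - 0.41*l^2 + 1.25*l - 3.19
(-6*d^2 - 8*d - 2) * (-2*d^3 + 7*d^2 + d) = 12*d^5 - 26*d^4 - 58*d^3 - 22*d^2 - 2*d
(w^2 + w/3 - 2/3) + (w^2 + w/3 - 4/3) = 2*w^2 + 2*w/3 - 2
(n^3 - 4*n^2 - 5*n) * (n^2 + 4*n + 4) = n^5 - 17*n^3 - 36*n^2 - 20*n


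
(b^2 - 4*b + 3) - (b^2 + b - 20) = 23 - 5*b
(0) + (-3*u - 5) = -3*u - 5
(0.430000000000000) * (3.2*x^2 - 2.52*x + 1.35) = 1.376*x^2 - 1.0836*x + 0.5805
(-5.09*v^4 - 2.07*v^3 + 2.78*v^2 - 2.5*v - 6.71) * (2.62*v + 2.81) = -13.3358*v^5 - 19.7263*v^4 + 1.4669*v^3 + 1.2618*v^2 - 24.6052*v - 18.8551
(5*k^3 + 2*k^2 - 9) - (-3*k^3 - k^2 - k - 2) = 8*k^3 + 3*k^2 + k - 7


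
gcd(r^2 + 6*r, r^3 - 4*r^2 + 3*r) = r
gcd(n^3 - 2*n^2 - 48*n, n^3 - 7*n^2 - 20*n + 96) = n - 8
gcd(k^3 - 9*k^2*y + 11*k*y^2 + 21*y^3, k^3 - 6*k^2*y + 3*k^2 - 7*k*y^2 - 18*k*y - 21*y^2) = -k^2 + 6*k*y + 7*y^2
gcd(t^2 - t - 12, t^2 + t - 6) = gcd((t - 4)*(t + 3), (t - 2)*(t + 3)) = t + 3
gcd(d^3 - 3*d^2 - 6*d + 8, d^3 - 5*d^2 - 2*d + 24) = d^2 - 2*d - 8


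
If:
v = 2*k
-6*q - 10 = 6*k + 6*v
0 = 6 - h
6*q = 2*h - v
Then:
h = 6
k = -11/8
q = 59/24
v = -11/4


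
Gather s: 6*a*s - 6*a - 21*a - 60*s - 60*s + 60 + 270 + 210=-27*a + s*(6*a - 120) + 540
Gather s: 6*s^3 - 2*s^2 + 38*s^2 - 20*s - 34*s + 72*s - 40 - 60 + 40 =6*s^3 + 36*s^2 + 18*s - 60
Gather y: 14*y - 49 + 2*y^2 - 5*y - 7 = 2*y^2 + 9*y - 56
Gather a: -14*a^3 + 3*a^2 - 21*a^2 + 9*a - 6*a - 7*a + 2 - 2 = -14*a^3 - 18*a^2 - 4*a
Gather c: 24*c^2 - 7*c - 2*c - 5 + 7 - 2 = 24*c^2 - 9*c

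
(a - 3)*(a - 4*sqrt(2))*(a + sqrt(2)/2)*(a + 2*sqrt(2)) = a^4 - 3*a^3 - 3*sqrt(2)*a^3/2 - 18*a^2 + 9*sqrt(2)*a^2/2 - 8*sqrt(2)*a + 54*a + 24*sqrt(2)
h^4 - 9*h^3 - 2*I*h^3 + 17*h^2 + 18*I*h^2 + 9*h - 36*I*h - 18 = (h - 6)*(h - 3)*(h - I)^2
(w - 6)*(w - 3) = w^2 - 9*w + 18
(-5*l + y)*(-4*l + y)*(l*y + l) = 20*l^3*y + 20*l^3 - 9*l^2*y^2 - 9*l^2*y + l*y^3 + l*y^2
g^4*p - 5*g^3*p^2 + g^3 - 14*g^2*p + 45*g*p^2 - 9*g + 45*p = (g - 3)*(g + 3)*(g - 5*p)*(g*p + 1)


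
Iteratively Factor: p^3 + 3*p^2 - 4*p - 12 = (p + 2)*(p^2 + p - 6) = (p - 2)*(p + 2)*(p + 3)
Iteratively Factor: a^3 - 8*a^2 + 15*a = (a - 5)*(a^2 - 3*a) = (a - 5)*(a - 3)*(a)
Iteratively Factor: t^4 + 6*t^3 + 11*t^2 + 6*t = (t + 3)*(t^3 + 3*t^2 + 2*t) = (t + 1)*(t + 3)*(t^2 + 2*t) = (t + 1)*(t + 2)*(t + 3)*(t)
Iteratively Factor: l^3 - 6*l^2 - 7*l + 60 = (l - 4)*(l^2 - 2*l - 15) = (l - 5)*(l - 4)*(l + 3)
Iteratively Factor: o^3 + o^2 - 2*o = (o - 1)*(o^2 + 2*o) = o*(o - 1)*(o + 2)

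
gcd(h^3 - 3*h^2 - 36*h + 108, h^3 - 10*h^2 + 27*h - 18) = h^2 - 9*h + 18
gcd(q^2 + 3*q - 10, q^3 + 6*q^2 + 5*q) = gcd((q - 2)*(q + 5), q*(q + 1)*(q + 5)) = q + 5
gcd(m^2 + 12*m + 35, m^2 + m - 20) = m + 5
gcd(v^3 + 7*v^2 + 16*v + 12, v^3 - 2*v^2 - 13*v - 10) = v + 2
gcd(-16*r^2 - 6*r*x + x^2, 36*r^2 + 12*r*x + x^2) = 1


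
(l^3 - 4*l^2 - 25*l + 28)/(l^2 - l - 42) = (l^2 + 3*l - 4)/(l + 6)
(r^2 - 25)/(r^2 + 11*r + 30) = (r - 5)/(r + 6)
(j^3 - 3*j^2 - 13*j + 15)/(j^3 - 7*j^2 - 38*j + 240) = (j^2 + 2*j - 3)/(j^2 - 2*j - 48)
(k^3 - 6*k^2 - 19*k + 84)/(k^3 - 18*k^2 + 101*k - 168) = (k + 4)/(k - 8)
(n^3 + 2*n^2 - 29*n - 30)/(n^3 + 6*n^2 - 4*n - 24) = (n^2 - 4*n - 5)/(n^2 - 4)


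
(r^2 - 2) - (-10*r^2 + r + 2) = 11*r^2 - r - 4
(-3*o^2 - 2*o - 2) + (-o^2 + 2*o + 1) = -4*o^2 - 1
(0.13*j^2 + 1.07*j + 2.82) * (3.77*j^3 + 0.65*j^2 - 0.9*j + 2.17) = 0.4901*j^5 + 4.1184*j^4 + 11.2099*j^3 + 1.1521*j^2 - 0.2161*j + 6.1194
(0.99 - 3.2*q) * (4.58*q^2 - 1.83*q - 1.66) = -14.656*q^3 + 10.3902*q^2 + 3.5003*q - 1.6434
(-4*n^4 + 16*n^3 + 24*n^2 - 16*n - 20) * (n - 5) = -4*n^5 + 36*n^4 - 56*n^3 - 136*n^2 + 60*n + 100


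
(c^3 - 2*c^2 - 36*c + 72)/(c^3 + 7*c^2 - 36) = (c - 6)/(c + 3)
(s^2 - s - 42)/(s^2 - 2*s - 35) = (s + 6)/(s + 5)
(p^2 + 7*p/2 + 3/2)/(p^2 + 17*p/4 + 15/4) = 2*(2*p + 1)/(4*p + 5)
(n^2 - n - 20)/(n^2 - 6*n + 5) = (n + 4)/(n - 1)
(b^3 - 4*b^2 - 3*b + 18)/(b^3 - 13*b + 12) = (b^2 - b - 6)/(b^2 + 3*b - 4)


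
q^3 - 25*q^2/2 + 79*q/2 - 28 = (q - 8)*(q - 7/2)*(q - 1)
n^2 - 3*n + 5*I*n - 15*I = (n - 3)*(n + 5*I)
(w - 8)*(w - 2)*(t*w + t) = t*w^3 - 9*t*w^2 + 6*t*w + 16*t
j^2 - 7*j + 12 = (j - 4)*(j - 3)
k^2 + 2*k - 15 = (k - 3)*(k + 5)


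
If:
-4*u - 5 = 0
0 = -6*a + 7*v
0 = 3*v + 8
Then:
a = -28/9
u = -5/4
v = -8/3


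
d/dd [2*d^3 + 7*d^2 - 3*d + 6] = 6*d^2 + 14*d - 3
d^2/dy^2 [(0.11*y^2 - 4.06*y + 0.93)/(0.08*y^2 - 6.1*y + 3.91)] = (0.0553920000000001*y^3 - 0.170736000000002*y^2 + 4.89676799999995*y - 121.677946)/(0.000512*y^6 - 0.11712*y^5 + 9.005472*y^4 - 238.42948*y^3 + 440.142444*y^2 - 279.77223*y + 59.776471)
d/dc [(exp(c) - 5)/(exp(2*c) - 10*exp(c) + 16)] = (-2*(exp(c) - 5)^2 + exp(2*c) - 10*exp(c) + 16)*exp(c)/(exp(2*c) - 10*exp(c) + 16)^2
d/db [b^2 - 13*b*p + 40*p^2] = 2*b - 13*p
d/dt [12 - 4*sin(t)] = -4*cos(t)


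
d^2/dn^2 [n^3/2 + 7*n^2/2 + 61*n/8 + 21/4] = 3*n + 7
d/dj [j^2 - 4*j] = 2*j - 4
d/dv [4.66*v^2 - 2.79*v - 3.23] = 9.32*v - 2.79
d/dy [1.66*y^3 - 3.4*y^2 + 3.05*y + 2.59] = 4.98*y^2 - 6.8*y + 3.05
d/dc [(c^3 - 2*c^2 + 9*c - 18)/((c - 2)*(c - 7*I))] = (c^2 - 14*I*c - 9)/(c^2 - 14*I*c - 49)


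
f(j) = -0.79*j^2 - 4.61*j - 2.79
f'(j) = -1.58*j - 4.61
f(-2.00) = 3.27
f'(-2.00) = -1.45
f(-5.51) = -1.37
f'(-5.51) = 4.10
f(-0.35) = -1.27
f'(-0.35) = -4.06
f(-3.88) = 3.20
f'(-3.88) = 1.52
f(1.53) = -11.69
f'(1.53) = -7.03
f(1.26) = -9.85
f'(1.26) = -6.60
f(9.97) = -127.28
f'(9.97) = -20.36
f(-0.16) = -2.07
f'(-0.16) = -4.36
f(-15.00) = -111.39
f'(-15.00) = 19.09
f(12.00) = -171.87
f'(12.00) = -23.57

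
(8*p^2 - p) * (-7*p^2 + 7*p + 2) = -56*p^4 + 63*p^3 + 9*p^2 - 2*p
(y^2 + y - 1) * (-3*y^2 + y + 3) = -3*y^4 - 2*y^3 + 7*y^2 + 2*y - 3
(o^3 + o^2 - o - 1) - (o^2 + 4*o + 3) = o^3 - 5*o - 4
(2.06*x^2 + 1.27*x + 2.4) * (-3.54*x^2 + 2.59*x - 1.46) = -7.2924*x^4 + 0.8396*x^3 - 8.2143*x^2 + 4.3618*x - 3.504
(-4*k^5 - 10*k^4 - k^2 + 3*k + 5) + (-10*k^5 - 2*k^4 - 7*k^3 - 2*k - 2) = -14*k^5 - 12*k^4 - 7*k^3 - k^2 + k + 3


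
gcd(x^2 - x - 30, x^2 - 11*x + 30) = x - 6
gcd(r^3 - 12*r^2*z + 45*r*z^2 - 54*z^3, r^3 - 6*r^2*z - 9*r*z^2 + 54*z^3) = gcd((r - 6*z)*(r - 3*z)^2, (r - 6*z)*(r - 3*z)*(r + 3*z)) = r^2 - 9*r*z + 18*z^2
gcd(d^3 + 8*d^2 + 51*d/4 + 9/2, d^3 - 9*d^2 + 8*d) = 1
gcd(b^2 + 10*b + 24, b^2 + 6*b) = b + 6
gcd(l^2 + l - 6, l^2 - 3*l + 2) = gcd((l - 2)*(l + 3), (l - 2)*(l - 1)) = l - 2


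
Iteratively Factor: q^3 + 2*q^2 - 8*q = (q)*(q^2 + 2*q - 8) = q*(q + 4)*(q - 2)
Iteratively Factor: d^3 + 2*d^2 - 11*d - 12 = (d + 1)*(d^2 + d - 12) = (d + 1)*(d + 4)*(d - 3)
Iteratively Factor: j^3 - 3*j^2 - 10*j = (j + 2)*(j^2 - 5*j) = j*(j + 2)*(j - 5)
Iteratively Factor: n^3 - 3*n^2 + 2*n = (n - 2)*(n^2 - n) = n*(n - 2)*(n - 1)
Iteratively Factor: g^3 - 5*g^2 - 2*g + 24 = (g - 4)*(g^2 - g - 6) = (g - 4)*(g + 2)*(g - 3)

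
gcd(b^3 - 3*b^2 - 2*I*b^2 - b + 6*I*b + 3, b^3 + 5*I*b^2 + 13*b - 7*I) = b^2 - 2*I*b - 1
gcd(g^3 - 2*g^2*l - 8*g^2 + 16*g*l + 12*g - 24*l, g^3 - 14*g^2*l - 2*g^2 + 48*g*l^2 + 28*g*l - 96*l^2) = g - 2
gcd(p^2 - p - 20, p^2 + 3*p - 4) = p + 4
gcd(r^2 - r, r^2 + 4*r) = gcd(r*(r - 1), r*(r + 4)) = r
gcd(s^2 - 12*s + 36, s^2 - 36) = s - 6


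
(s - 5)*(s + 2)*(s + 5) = s^3 + 2*s^2 - 25*s - 50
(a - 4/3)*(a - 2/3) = a^2 - 2*a + 8/9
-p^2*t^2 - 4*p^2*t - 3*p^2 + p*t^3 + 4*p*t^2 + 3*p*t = (-p + t)*(t + 3)*(p*t + p)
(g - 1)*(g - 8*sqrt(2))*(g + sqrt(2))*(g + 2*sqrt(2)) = g^4 - 5*sqrt(2)*g^3 - g^3 - 44*g^2 + 5*sqrt(2)*g^2 - 32*sqrt(2)*g + 44*g + 32*sqrt(2)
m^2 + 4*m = m*(m + 4)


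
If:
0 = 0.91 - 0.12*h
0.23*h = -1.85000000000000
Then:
No Solution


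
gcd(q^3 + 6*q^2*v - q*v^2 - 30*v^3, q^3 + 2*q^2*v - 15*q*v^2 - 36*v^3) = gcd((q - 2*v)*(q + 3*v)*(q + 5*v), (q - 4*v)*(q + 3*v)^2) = q + 3*v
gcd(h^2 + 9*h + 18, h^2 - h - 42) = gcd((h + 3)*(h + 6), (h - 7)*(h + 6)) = h + 6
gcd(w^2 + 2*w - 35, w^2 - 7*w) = 1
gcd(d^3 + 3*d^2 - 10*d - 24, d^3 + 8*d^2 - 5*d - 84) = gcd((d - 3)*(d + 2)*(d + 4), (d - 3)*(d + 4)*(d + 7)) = d^2 + d - 12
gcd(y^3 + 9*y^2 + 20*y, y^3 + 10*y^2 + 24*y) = y^2 + 4*y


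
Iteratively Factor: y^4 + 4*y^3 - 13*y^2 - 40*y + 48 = (y + 4)*(y^3 - 13*y + 12) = (y - 1)*(y + 4)*(y^2 + y - 12) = (y - 1)*(y + 4)^2*(y - 3)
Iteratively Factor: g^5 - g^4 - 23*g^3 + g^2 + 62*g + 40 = (g - 2)*(g^4 + g^3 - 21*g^2 - 41*g - 20) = (g - 2)*(g + 1)*(g^3 - 21*g - 20) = (g - 5)*(g - 2)*(g + 1)*(g^2 + 5*g + 4) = (g - 5)*(g - 2)*(g + 1)^2*(g + 4)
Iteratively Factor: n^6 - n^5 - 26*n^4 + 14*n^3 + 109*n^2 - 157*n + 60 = (n + 4)*(n^5 - 5*n^4 - 6*n^3 + 38*n^2 - 43*n + 15) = (n - 5)*(n + 4)*(n^4 - 6*n^2 + 8*n - 3) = (n - 5)*(n - 1)*(n + 4)*(n^3 + n^2 - 5*n + 3) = (n - 5)*(n - 1)^2*(n + 4)*(n^2 + 2*n - 3) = (n - 5)*(n - 1)^2*(n + 3)*(n + 4)*(n - 1)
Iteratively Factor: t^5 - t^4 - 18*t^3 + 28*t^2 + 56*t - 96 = (t - 2)*(t^4 + t^3 - 16*t^2 - 4*t + 48) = (t - 3)*(t - 2)*(t^3 + 4*t^2 - 4*t - 16) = (t - 3)*(t - 2)^2*(t^2 + 6*t + 8) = (t - 3)*(t - 2)^2*(t + 4)*(t + 2)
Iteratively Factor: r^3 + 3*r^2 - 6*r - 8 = (r - 2)*(r^2 + 5*r + 4) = (r - 2)*(r + 1)*(r + 4)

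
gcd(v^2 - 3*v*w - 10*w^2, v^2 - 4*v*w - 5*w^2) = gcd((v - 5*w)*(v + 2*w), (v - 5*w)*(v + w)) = v - 5*w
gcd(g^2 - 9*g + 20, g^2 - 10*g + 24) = g - 4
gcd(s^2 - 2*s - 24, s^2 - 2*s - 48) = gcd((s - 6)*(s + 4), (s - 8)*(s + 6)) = 1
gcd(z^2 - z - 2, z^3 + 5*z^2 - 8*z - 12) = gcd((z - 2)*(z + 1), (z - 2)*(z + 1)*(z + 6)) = z^2 - z - 2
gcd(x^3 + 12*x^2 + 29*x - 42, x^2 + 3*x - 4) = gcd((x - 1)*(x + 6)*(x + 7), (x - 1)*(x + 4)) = x - 1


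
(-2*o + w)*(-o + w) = 2*o^2 - 3*o*w + w^2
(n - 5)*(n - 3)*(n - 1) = n^3 - 9*n^2 + 23*n - 15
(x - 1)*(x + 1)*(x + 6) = x^3 + 6*x^2 - x - 6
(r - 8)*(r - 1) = r^2 - 9*r + 8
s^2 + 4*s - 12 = (s - 2)*(s + 6)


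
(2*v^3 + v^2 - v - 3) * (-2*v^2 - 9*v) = -4*v^5 - 20*v^4 - 7*v^3 + 15*v^2 + 27*v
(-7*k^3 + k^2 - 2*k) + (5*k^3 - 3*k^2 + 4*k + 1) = -2*k^3 - 2*k^2 + 2*k + 1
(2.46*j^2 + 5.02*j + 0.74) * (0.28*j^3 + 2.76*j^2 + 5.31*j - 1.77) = 0.6888*j^5 + 8.1952*j^4 + 27.125*j^3 + 24.3444*j^2 - 4.956*j - 1.3098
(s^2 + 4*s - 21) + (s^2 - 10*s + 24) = 2*s^2 - 6*s + 3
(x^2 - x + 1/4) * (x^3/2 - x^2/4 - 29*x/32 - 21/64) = x^5/2 - 3*x^4/4 - 17*x^3/32 + 33*x^2/64 + 13*x/128 - 21/256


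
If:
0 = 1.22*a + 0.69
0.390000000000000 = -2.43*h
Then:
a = -0.57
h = -0.16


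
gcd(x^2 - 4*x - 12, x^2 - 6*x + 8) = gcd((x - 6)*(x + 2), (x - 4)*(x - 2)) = 1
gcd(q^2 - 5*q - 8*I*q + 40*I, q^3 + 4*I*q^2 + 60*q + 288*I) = q - 8*I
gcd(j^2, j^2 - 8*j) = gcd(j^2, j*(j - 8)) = j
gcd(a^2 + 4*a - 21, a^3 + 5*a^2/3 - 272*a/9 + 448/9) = a + 7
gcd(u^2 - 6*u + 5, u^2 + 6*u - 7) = u - 1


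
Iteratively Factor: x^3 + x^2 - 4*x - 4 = (x + 1)*(x^2 - 4) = (x - 2)*(x + 1)*(x + 2)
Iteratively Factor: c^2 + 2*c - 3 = (c + 3)*(c - 1)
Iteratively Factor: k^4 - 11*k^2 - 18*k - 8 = (k - 4)*(k^3 + 4*k^2 + 5*k + 2) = (k - 4)*(k + 1)*(k^2 + 3*k + 2) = (k - 4)*(k + 1)*(k + 2)*(k + 1)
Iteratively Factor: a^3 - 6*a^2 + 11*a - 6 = (a - 1)*(a^2 - 5*a + 6) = (a - 2)*(a - 1)*(a - 3)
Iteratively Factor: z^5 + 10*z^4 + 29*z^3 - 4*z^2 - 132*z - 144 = (z - 2)*(z^4 + 12*z^3 + 53*z^2 + 102*z + 72) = (z - 2)*(z + 3)*(z^3 + 9*z^2 + 26*z + 24) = (z - 2)*(z + 3)^2*(z^2 + 6*z + 8) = (z - 2)*(z + 2)*(z + 3)^2*(z + 4)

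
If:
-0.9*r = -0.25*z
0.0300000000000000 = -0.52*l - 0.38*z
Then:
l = -0.730769230769231*z - 0.0576923076923077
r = 0.277777777777778*z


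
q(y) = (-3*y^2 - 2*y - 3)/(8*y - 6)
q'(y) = (-6*y - 2)/(8*y - 6) - 8*(-3*y^2 - 2*y - 3)/(8*y - 6)^2 = 3*(-2*y^2 + 3*y + 3)/(16*y^2 - 24*y + 9)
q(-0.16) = 0.38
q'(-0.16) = 0.56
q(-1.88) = 0.47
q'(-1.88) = -0.26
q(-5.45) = 1.64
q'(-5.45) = -0.35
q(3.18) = -2.04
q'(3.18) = -0.24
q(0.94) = -4.95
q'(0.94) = 21.05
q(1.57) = -2.06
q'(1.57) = 0.78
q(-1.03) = 0.29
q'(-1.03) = -0.13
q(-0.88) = 0.27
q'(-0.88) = -0.08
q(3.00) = -2.00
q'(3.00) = -0.22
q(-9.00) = 2.92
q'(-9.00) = -0.37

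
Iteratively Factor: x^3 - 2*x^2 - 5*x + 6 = (x - 3)*(x^2 + x - 2) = (x - 3)*(x - 1)*(x + 2)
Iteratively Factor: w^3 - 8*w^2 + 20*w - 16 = (w - 4)*(w^2 - 4*w + 4) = (w - 4)*(w - 2)*(w - 2)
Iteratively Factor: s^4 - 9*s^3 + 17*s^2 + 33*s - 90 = (s - 3)*(s^3 - 6*s^2 - s + 30) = (s - 3)*(s + 2)*(s^2 - 8*s + 15) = (s - 3)^2*(s + 2)*(s - 5)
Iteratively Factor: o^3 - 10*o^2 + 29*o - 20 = (o - 1)*(o^2 - 9*o + 20) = (o - 5)*(o - 1)*(o - 4)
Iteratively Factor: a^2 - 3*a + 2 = (a - 2)*(a - 1)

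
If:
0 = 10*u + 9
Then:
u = -9/10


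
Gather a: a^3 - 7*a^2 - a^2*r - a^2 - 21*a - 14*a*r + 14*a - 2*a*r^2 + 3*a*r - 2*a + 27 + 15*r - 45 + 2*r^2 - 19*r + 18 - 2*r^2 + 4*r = a^3 + a^2*(-r - 8) + a*(-2*r^2 - 11*r - 9)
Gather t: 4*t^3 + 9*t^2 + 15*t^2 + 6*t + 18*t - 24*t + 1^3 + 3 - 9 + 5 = 4*t^3 + 24*t^2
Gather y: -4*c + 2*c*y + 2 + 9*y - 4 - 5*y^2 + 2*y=-4*c - 5*y^2 + y*(2*c + 11) - 2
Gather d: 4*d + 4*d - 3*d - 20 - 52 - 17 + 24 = 5*d - 65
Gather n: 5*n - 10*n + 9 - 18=-5*n - 9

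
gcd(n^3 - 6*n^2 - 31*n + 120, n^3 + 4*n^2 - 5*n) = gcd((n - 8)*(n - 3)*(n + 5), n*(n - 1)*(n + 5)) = n + 5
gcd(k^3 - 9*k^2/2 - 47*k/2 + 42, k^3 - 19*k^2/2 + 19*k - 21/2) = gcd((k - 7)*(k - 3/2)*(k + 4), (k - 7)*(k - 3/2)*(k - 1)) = k^2 - 17*k/2 + 21/2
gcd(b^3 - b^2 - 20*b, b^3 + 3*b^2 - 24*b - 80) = b^2 - b - 20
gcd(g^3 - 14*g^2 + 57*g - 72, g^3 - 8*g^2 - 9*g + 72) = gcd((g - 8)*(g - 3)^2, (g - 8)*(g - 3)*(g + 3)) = g^2 - 11*g + 24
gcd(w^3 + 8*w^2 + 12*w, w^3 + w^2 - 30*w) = w^2 + 6*w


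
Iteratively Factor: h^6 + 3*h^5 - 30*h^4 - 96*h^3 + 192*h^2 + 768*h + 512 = (h + 2)*(h^5 + h^4 - 32*h^3 - 32*h^2 + 256*h + 256) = (h + 2)*(h + 4)*(h^4 - 3*h^3 - 20*h^2 + 48*h + 64) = (h + 2)*(h + 4)^2*(h^3 - 7*h^2 + 8*h + 16) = (h - 4)*(h + 2)*(h + 4)^2*(h^2 - 3*h - 4) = (h - 4)^2*(h + 2)*(h + 4)^2*(h + 1)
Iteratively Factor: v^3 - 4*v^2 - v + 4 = (v + 1)*(v^2 - 5*v + 4) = (v - 4)*(v + 1)*(v - 1)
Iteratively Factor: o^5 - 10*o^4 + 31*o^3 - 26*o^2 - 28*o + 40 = (o - 2)*(o^4 - 8*o^3 + 15*o^2 + 4*o - 20) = (o - 2)*(o + 1)*(o^3 - 9*o^2 + 24*o - 20) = (o - 2)^2*(o + 1)*(o^2 - 7*o + 10) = (o - 5)*(o - 2)^2*(o + 1)*(o - 2)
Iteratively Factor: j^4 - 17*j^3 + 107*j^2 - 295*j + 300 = (j - 5)*(j^3 - 12*j^2 + 47*j - 60) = (j - 5)*(j - 3)*(j^2 - 9*j + 20) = (j - 5)^2*(j - 3)*(j - 4)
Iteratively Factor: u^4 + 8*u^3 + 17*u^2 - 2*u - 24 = (u + 3)*(u^3 + 5*u^2 + 2*u - 8) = (u + 2)*(u + 3)*(u^2 + 3*u - 4) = (u + 2)*(u + 3)*(u + 4)*(u - 1)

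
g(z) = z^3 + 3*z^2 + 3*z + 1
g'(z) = 3*z^2 + 6*z + 3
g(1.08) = 9.00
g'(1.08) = 12.98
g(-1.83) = -0.57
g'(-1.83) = 2.07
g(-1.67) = -0.30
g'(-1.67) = 1.35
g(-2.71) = -5.00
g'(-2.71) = 8.77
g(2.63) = 47.83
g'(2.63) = 39.53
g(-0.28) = 0.37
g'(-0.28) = 1.56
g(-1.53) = -0.15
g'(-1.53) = 0.84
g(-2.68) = -4.74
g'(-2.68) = 8.47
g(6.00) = 343.00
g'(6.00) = 147.00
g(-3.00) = -8.00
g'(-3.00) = 12.00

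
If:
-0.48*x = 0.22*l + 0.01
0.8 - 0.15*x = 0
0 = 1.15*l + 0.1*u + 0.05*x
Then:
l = -11.68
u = 131.67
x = 5.33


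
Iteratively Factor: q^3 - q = (q + 1)*(q^2 - q) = q*(q + 1)*(q - 1)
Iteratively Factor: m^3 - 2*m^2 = (m)*(m^2 - 2*m) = m*(m - 2)*(m)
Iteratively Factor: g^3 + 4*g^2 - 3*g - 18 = (g + 3)*(g^2 + g - 6) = (g - 2)*(g + 3)*(g + 3)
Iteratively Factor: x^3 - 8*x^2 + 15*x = (x)*(x^2 - 8*x + 15) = x*(x - 5)*(x - 3)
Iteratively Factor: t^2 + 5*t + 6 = (t + 2)*(t + 3)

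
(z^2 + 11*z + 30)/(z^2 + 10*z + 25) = (z + 6)/(z + 5)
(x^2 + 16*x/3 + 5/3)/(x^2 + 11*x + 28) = (3*x^2 + 16*x + 5)/(3*(x^2 + 11*x + 28))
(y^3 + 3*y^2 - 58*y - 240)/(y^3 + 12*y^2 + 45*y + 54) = (y^2 - 3*y - 40)/(y^2 + 6*y + 9)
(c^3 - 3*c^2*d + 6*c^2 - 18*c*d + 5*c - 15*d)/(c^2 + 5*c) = c - 3*d + 1 - 3*d/c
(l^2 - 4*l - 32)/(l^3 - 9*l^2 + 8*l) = (l + 4)/(l*(l - 1))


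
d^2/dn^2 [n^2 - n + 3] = 2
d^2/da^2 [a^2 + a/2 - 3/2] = 2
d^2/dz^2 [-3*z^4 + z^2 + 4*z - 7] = 2 - 36*z^2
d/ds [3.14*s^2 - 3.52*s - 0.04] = 6.28*s - 3.52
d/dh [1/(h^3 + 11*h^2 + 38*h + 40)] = (-3*h^2 - 22*h - 38)/(h^3 + 11*h^2 + 38*h + 40)^2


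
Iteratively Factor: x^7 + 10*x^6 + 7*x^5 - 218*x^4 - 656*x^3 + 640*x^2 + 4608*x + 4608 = (x + 2)*(x^6 + 8*x^5 - 9*x^4 - 200*x^3 - 256*x^2 + 1152*x + 2304) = (x + 2)*(x + 4)*(x^5 + 4*x^4 - 25*x^3 - 100*x^2 + 144*x + 576) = (x - 4)*(x + 2)*(x + 4)*(x^4 + 8*x^3 + 7*x^2 - 72*x - 144) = (x - 4)*(x - 3)*(x + 2)*(x + 4)*(x^3 + 11*x^2 + 40*x + 48) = (x - 4)*(x - 3)*(x + 2)*(x + 4)^2*(x^2 + 7*x + 12) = (x - 4)*(x - 3)*(x + 2)*(x + 3)*(x + 4)^2*(x + 4)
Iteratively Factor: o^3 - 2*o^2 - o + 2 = (o - 1)*(o^2 - o - 2) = (o - 1)*(o + 1)*(o - 2)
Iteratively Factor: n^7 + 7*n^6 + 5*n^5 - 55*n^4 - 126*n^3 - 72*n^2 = (n + 1)*(n^6 + 6*n^5 - n^4 - 54*n^3 - 72*n^2) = n*(n + 1)*(n^5 + 6*n^4 - n^3 - 54*n^2 - 72*n) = n*(n + 1)*(n + 3)*(n^4 + 3*n^3 - 10*n^2 - 24*n) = n*(n - 3)*(n + 1)*(n + 3)*(n^3 + 6*n^2 + 8*n) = n*(n - 3)*(n + 1)*(n + 3)*(n + 4)*(n^2 + 2*n) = n*(n - 3)*(n + 1)*(n + 2)*(n + 3)*(n + 4)*(n)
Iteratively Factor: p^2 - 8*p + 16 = (p - 4)*(p - 4)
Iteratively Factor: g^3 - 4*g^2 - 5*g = (g - 5)*(g^2 + g) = (g - 5)*(g + 1)*(g)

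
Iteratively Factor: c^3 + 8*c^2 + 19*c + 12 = (c + 4)*(c^2 + 4*c + 3) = (c + 1)*(c + 4)*(c + 3)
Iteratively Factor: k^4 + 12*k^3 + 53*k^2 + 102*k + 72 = (k + 3)*(k^3 + 9*k^2 + 26*k + 24) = (k + 2)*(k + 3)*(k^2 + 7*k + 12) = (k + 2)*(k + 3)^2*(k + 4)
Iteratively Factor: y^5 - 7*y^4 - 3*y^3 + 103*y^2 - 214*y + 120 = (y - 2)*(y^4 - 5*y^3 - 13*y^2 + 77*y - 60) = (y - 2)*(y - 1)*(y^3 - 4*y^2 - 17*y + 60) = (y - 2)*(y - 1)*(y + 4)*(y^2 - 8*y + 15) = (y - 3)*(y - 2)*(y - 1)*(y + 4)*(y - 5)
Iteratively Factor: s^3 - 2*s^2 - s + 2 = (s + 1)*(s^2 - 3*s + 2) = (s - 1)*(s + 1)*(s - 2)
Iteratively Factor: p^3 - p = (p + 1)*(p^2 - p) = (p - 1)*(p + 1)*(p)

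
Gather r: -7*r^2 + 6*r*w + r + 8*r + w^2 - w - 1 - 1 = -7*r^2 + r*(6*w + 9) + w^2 - w - 2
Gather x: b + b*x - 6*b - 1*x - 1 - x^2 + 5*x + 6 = -5*b - x^2 + x*(b + 4) + 5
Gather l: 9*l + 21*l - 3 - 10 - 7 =30*l - 20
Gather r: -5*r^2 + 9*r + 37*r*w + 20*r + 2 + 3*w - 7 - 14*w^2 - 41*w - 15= -5*r^2 + r*(37*w + 29) - 14*w^2 - 38*w - 20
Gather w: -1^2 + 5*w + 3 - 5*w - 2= 0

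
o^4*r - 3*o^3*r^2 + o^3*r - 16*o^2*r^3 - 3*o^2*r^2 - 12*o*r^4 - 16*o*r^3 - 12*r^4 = (o - 6*r)*(o + r)*(o + 2*r)*(o*r + r)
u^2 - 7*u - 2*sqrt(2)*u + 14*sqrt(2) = (u - 7)*(u - 2*sqrt(2))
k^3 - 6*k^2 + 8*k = k*(k - 4)*(k - 2)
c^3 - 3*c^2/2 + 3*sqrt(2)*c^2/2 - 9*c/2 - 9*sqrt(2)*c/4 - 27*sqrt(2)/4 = (c - 3)*(c + 3/2)*(c + 3*sqrt(2)/2)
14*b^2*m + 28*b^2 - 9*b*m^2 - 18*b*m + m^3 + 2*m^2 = (-7*b + m)*(-2*b + m)*(m + 2)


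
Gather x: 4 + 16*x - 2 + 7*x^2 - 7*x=7*x^2 + 9*x + 2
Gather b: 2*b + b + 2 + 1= 3*b + 3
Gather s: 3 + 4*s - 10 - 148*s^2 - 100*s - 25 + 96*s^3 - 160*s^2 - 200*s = 96*s^3 - 308*s^2 - 296*s - 32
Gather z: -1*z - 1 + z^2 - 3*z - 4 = z^2 - 4*z - 5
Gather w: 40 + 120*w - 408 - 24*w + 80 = 96*w - 288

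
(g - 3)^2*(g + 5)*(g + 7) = g^4 + 6*g^3 - 28*g^2 - 102*g + 315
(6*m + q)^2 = 36*m^2 + 12*m*q + q^2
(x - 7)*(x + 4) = x^2 - 3*x - 28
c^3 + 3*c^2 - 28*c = c*(c - 4)*(c + 7)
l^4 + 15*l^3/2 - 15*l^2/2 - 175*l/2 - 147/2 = (l - 7/2)*(l + 1)*(l + 3)*(l + 7)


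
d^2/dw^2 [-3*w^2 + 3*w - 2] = -6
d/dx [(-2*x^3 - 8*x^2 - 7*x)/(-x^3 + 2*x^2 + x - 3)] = 3*(-4*x^4 - 6*x^3 + 8*x^2 + 16*x + 7)/(x^6 - 4*x^5 + 2*x^4 + 10*x^3 - 11*x^2 - 6*x + 9)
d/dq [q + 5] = 1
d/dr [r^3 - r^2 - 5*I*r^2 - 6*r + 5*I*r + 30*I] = 3*r^2 - 2*r - 10*I*r - 6 + 5*I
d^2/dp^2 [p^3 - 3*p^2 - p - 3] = 6*p - 6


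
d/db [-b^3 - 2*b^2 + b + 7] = -3*b^2 - 4*b + 1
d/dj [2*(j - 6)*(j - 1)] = 4*j - 14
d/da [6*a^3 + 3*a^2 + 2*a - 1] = 18*a^2 + 6*a + 2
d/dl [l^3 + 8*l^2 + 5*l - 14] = 3*l^2 + 16*l + 5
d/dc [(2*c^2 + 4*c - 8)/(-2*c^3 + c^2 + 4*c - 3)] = 4*(c^3 + 5*c^2 - 6*c - 5)/(4*c^5 - 15*c^3 + 5*c^2 + 15*c - 9)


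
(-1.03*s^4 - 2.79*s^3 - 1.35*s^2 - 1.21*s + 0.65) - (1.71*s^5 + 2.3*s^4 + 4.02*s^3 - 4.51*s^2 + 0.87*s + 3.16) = -1.71*s^5 - 3.33*s^4 - 6.81*s^3 + 3.16*s^2 - 2.08*s - 2.51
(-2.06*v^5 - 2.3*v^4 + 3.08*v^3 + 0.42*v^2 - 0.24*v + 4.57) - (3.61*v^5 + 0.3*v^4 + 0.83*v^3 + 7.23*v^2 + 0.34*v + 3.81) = -5.67*v^5 - 2.6*v^4 + 2.25*v^3 - 6.81*v^2 - 0.58*v + 0.76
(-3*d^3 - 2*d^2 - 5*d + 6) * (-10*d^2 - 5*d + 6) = 30*d^5 + 35*d^4 + 42*d^3 - 47*d^2 - 60*d + 36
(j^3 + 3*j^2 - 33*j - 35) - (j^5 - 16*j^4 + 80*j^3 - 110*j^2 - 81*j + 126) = -j^5 + 16*j^4 - 79*j^3 + 113*j^2 + 48*j - 161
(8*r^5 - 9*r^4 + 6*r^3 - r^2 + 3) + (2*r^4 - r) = 8*r^5 - 7*r^4 + 6*r^3 - r^2 - r + 3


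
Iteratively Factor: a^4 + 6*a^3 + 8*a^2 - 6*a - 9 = (a + 1)*(a^3 + 5*a^2 + 3*a - 9) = (a + 1)*(a + 3)*(a^2 + 2*a - 3) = (a + 1)*(a + 3)^2*(a - 1)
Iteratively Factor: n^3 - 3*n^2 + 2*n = (n - 1)*(n^2 - 2*n) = (n - 2)*(n - 1)*(n)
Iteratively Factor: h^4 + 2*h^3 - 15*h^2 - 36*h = (h)*(h^3 + 2*h^2 - 15*h - 36) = h*(h + 3)*(h^2 - h - 12) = h*(h - 4)*(h + 3)*(h + 3)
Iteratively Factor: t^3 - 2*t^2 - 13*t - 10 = (t - 5)*(t^2 + 3*t + 2) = (t - 5)*(t + 2)*(t + 1)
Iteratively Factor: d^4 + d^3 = (d)*(d^3 + d^2) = d^2*(d^2 + d) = d^2*(d + 1)*(d)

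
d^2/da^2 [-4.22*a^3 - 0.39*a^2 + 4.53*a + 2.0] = -25.32*a - 0.78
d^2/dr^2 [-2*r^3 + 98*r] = -12*r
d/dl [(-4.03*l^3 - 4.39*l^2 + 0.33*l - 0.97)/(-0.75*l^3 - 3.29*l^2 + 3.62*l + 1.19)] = (-1.77635683940025e-15*l^5 + 9.9662*l^4 - 28.6822*l^3 - 31.3757*l^2 - 16.8308*l + 3.9041)/(0.5625*l^6 + 4.935*l^5 + 5.3941*l^4 - 25.6046*l^3 + 5.2742*l^2 + 8.6156*l + 1.4161)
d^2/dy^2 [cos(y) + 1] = -cos(y)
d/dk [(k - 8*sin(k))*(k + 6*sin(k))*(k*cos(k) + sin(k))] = -k^3*sin(k) + 4*k^2*sin(k)^2 + 4*k^2*cos(k) - 2*k^2 + 144*k*sin(k)^3 - 8*k*sin(k)*cos(k) - 94*k*sin(k) - 192*sin(k)^2*cos(k) - 2*sin(k)^2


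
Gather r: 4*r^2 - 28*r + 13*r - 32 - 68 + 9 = 4*r^2 - 15*r - 91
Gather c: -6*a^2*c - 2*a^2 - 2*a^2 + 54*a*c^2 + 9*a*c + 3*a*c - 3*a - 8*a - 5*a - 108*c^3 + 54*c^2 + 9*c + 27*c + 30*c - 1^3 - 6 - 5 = -4*a^2 - 16*a - 108*c^3 + c^2*(54*a + 54) + c*(-6*a^2 + 12*a + 66) - 12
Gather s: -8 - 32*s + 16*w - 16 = -32*s + 16*w - 24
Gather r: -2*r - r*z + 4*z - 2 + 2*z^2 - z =r*(-z - 2) + 2*z^2 + 3*z - 2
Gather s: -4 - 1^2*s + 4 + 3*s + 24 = 2*s + 24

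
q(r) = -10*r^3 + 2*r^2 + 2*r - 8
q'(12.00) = -4270.00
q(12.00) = -16976.00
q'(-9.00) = -2464.00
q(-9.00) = 7426.00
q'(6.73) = -1329.87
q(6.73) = -2952.17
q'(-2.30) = -165.90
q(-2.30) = 119.65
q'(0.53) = -4.31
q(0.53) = -7.87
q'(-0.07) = 1.57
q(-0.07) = -8.13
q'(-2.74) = -234.19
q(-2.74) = 207.24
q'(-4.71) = -682.36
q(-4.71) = 1071.82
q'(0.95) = -21.28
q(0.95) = -12.87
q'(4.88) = -692.91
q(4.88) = -1112.75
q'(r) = -30*r^2 + 4*r + 2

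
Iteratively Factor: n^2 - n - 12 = (n - 4)*(n + 3)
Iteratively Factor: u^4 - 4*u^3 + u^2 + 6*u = (u - 3)*(u^3 - u^2 - 2*u) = u*(u - 3)*(u^2 - u - 2) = u*(u - 3)*(u - 2)*(u + 1)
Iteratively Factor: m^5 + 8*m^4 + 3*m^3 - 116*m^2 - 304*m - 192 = (m + 1)*(m^4 + 7*m^3 - 4*m^2 - 112*m - 192) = (m + 1)*(m + 4)*(m^3 + 3*m^2 - 16*m - 48) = (m + 1)*(m + 3)*(m + 4)*(m^2 - 16) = (m - 4)*(m + 1)*(m + 3)*(m + 4)*(m + 4)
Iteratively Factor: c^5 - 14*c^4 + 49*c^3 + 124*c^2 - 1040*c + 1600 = (c - 4)*(c^4 - 10*c^3 + 9*c^2 + 160*c - 400) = (c - 4)^2*(c^3 - 6*c^2 - 15*c + 100) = (c - 4)^2*(c + 4)*(c^2 - 10*c + 25) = (c - 5)*(c - 4)^2*(c + 4)*(c - 5)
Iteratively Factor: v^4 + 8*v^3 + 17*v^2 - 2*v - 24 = (v + 3)*(v^3 + 5*v^2 + 2*v - 8) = (v - 1)*(v + 3)*(v^2 + 6*v + 8) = (v - 1)*(v + 3)*(v + 4)*(v + 2)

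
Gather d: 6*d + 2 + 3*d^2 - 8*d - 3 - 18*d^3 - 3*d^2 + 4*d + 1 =-18*d^3 + 2*d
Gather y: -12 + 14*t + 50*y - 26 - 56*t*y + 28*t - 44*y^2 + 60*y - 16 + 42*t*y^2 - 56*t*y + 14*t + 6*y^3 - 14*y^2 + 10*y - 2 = 56*t + 6*y^3 + y^2*(42*t - 58) + y*(120 - 112*t) - 56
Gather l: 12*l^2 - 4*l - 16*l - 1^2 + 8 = 12*l^2 - 20*l + 7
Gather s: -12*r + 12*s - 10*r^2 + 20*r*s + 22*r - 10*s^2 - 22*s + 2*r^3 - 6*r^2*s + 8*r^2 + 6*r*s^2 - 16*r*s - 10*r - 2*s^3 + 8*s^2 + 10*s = 2*r^3 - 2*r^2 - 2*s^3 + s^2*(6*r - 2) + s*(-6*r^2 + 4*r)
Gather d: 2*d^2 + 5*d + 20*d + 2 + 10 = 2*d^2 + 25*d + 12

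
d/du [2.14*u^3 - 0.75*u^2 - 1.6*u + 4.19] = 6.42*u^2 - 1.5*u - 1.6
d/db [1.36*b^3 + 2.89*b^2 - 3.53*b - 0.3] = 4.08*b^2 + 5.78*b - 3.53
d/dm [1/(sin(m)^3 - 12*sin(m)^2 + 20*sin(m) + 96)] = (-3*sin(m)^2 + 24*sin(m) - 20)*cos(m)/(sin(m)^3 - 12*sin(m)^2 + 20*sin(m) + 96)^2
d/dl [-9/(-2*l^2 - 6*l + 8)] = 9*(-2*l - 3)/(2*(l^2 + 3*l - 4)^2)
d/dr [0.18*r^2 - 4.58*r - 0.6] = 0.36*r - 4.58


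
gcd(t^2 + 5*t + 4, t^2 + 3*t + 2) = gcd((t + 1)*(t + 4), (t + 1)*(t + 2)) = t + 1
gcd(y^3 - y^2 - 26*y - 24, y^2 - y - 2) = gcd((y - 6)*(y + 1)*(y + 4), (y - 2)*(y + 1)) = y + 1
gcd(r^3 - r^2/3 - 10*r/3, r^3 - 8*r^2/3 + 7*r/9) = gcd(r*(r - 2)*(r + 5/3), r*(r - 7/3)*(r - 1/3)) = r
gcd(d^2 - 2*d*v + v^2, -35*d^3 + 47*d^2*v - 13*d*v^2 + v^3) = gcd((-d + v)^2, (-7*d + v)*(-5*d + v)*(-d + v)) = -d + v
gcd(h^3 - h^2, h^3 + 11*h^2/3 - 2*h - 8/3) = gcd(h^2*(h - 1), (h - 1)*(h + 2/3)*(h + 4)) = h - 1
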